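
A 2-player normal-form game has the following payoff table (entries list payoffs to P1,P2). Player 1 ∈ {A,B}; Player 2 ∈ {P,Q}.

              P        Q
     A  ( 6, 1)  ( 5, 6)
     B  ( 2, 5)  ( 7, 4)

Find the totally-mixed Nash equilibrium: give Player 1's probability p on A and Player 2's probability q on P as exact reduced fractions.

P1 indiff ⇒ q·6+(1-q)·5 = q·2+(1-q)·7 ⇒ q(4) = (1-q)(2) ⇒ q = 1/3
P2 indiff ⇒ p·1+(1-p)·5 = p·6+(1-p)·4 ⇒ p(-5) = (1-p)(-1) ⇒ p = 1/6

(p,q) = (1/6, 1/3)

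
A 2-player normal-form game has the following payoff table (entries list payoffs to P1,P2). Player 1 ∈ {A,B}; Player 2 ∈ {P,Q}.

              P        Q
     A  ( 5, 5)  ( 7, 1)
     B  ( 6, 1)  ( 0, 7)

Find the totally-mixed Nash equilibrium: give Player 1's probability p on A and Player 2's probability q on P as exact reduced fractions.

P1 indiff ⇒ q·5+(1-q)·7 = q·6+(1-q)·0 ⇒ q(-1) = (1-q)(-7) ⇒ q = 7/8
P2 indiff ⇒ p·5+(1-p)·1 = p·1+(1-p)·7 ⇒ p(4) = (1-p)(6) ⇒ p = 3/5

(p,q) = (3/5, 7/8)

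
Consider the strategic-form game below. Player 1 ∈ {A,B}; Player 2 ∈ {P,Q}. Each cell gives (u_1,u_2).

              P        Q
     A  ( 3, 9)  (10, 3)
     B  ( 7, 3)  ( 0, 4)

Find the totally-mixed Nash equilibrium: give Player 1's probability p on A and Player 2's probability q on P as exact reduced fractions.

P1 indiff ⇒ q·3+(1-q)·10 = q·7+(1-q)·0 ⇒ q(-4) = (1-q)(-10) ⇒ q = 5/7
P2 indiff ⇒ p·9+(1-p)·3 = p·3+(1-p)·4 ⇒ p(6) = (1-p)(1) ⇒ p = 1/7

(p,q) = (1/7, 5/7)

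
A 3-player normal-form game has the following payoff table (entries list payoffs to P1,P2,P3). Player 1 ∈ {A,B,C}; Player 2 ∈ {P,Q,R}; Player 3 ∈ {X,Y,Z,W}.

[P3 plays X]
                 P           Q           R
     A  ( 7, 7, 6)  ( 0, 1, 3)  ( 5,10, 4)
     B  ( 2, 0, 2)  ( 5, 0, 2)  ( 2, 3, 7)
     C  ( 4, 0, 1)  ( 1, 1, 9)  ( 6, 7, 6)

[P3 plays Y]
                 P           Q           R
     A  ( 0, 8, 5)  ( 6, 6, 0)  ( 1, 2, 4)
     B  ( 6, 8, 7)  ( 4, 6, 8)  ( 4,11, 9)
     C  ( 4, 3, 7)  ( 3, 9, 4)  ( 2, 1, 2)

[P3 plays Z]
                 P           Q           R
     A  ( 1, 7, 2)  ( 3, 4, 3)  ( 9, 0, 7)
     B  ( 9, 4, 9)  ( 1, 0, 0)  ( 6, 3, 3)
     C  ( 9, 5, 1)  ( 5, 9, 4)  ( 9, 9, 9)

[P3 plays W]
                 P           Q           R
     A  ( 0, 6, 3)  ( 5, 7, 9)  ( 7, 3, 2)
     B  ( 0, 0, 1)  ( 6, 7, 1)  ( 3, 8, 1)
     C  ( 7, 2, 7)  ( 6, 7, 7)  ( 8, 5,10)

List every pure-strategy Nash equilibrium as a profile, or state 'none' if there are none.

(A,P,X): not NE [P2→R gives 10>7]
(A,P,Y): not NE [P1→B gives 6>0; P3→X gives 6>5]
(A,P,Z): not NE [P1→C gives 9>1; P3→X gives 6>2]
(A,P,W): not NE [P1→C gives 7>0; P2→Q gives 7>6; P3→X gives 6>3]
(A,Q,X): not NE [P1→B gives 5>0; P2→R gives 10>1; P3→W gives 9>3]
(A,Q,Y): not NE [P2→P gives 8>6; P3→W gives 9>0]
(A,Q,Z): not NE [P1→C gives 5>3; P2→P gives 7>4; P3→W gives 9>3]
(A,Q,W): not NE [P1→C gives 6>5]
(A,R,X): not NE [P1→C gives 6>5; P3→Z gives 7>4]
(A,R,Y): not NE [P1→B gives 4>1; P2→P gives 8>2; P3→Z gives 7>4]
(A,R,Z): not NE [P2→P gives 7>0]
(A,R,W): not NE [P1→C gives 8>7; P2→Q gives 7>3; P3→Z gives 7>2]
(B,P,X): not NE [P1→A gives 7>2; P2→R gives 3>0; P3→Z gives 9>2]
(B,P,Y): not NE [P2→R gives 11>8; P3→Z gives 9>7]
(B,P,Z): NE
(B,P,W): not NE [P1→C gives 7>0; P2→R gives 8>0; P3→Z gives 9>1]
(B,Q,X): not NE [P2→R gives 3>0; P3→Y gives 8>2]
(B,Q,Y): not NE [P1→A gives 6>4; P2→R gives 11>6]
(B,Q,Z): not NE [P1→C gives 5>1; P2→P gives 4>0; P3→Y gives 8>0]
(B,Q,W): not NE [P2→R gives 8>7; P3→Y gives 8>1]
(B,R,X): not NE [P1→C gives 6>2; P3→Y gives 9>7]
(B,R,Y): NE
(B,R,Z): not NE [P1→C gives 9>6; P2→P gives 4>3; P3→Y gives 9>3]
(B,R,W): not NE [P1→C gives 8>3; P3→Y gives 9>1]
(C,P,X): not NE [P1→A gives 7>4; P2→R gives 7>0; P3→W gives 7>1]
(C,P,Y): not NE [P1→B gives 6>4; P2→Q gives 9>3]
(C,P,Z): not NE [P2→R gives 9>5; P3→W gives 7>1]
(C,P,W): not NE [P2→Q gives 7>2]
(C,Q,X): not NE [P1→B gives 5>1; P2→R gives 7>1]
(C,Q,Y): not NE [P1→A gives 6>3; P3→X gives 9>4]
(C,Q,Z): not NE [P3→X gives 9>4]
(C,Q,W): not NE [P3→X gives 9>7]
(C,R,X): not NE [P3→W gives 10>6]
(C,R,Y): not NE [P1→B gives 4>2; P2→Q gives 9>1; P3→W gives 10>2]
(C,R,Z): not NE [P3→W gives 10>9]
(C,R,W): not NE [P2→Q gives 7>5]

NE set: (B,P,Z), (B,R,Y)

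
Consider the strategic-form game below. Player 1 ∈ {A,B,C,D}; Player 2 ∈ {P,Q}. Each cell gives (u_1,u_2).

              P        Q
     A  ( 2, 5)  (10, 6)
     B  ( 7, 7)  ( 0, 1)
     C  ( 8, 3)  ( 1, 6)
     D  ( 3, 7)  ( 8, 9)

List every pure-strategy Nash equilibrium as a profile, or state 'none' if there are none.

Nash profiles: (A,Q)

(A,P): not NE [P1→C gives 8>2; P2→Q gives 6>5]
(A,Q): NE
(B,P): not NE [P1→C gives 8>7]
(B,Q): not NE [P1→A gives 10>0; P2→P gives 7>1]
(C,P): not NE [P2→Q gives 6>3]
(C,Q): not NE [P1→A gives 10>1]
(D,P): not NE [P1→C gives 8>3; P2→Q gives 9>7]
(D,Q): not NE [P1→A gives 10>8]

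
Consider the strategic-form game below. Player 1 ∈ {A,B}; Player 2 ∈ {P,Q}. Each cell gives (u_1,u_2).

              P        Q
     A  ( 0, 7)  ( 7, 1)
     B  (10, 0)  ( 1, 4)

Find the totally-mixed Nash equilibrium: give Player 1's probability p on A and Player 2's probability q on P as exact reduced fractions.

P1 indiff ⇒ q·0+(1-q)·7 = q·10+(1-q)·1 ⇒ q(-10) = (1-q)(-6) ⇒ q = 3/8
P2 indiff ⇒ p·7+(1-p)·0 = p·1+(1-p)·4 ⇒ p(6) = (1-p)(4) ⇒ p = 2/5

p=2/5, q=3/8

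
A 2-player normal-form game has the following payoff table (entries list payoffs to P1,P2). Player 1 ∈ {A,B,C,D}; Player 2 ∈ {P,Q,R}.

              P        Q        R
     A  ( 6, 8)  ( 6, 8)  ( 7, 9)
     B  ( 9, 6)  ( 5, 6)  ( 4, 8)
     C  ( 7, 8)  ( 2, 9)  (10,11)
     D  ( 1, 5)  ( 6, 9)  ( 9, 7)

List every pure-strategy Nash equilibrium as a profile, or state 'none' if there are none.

Nash profiles: (C,R), (D,Q)

(A,P): not NE [P1→B gives 9>6; P2→R gives 9>8]
(A,Q): not NE [P2→R gives 9>8]
(A,R): not NE [P1→C gives 10>7]
(B,P): not NE [P2→R gives 8>6]
(B,Q): not NE [P1→D gives 6>5; P2→R gives 8>6]
(B,R): not NE [P1→C gives 10>4]
(C,P): not NE [P1→B gives 9>7; P2→R gives 11>8]
(C,Q): not NE [P1→D gives 6>2; P2→R gives 11>9]
(C,R): NE
(D,P): not NE [P1→B gives 9>1; P2→Q gives 9>5]
(D,Q): NE
(D,R): not NE [P1→C gives 10>9; P2→Q gives 9>7]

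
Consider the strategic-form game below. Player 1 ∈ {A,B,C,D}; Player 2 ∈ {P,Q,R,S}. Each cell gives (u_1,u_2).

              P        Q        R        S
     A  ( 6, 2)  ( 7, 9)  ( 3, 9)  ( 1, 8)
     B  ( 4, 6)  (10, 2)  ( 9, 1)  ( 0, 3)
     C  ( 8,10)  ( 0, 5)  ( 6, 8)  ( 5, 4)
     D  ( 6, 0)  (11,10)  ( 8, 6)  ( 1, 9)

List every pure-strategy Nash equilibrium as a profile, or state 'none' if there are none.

PSNE = {(C,P), (D,Q)}

(A,P): not NE [P1→C gives 8>6; P2→R gives 9>2]
(A,Q): not NE [P1→D gives 11>7]
(A,R): not NE [P1→B gives 9>3]
(A,S): not NE [P1→C gives 5>1; P2→R gives 9>8]
(B,P): not NE [P1→C gives 8>4]
(B,Q): not NE [P1→D gives 11>10; P2→P gives 6>2]
(B,R): not NE [P2→P gives 6>1]
(B,S): not NE [P1→C gives 5>0; P2→P gives 6>3]
(C,P): NE
(C,Q): not NE [P1→D gives 11>0; P2→P gives 10>5]
(C,R): not NE [P1→B gives 9>6; P2→P gives 10>8]
(C,S): not NE [P2→P gives 10>4]
(D,P): not NE [P1→C gives 8>6; P2→Q gives 10>0]
(D,Q): NE
(D,R): not NE [P1→B gives 9>8; P2→Q gives 10>6]
(D,S): not NE [P1→C gives 5>1; P2→Q gives 10>9]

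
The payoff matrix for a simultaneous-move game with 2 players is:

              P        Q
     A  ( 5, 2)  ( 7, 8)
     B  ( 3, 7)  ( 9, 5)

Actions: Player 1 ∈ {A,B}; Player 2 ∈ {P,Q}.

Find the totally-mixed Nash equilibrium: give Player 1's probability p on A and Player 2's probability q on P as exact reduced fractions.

p=1/4, q=1/2

P1 indiff ⇒ q·5+(1-q)·7 = q·3+(1-q)·9 ⇒ q(2) = (1-q)(2) ⇒ q = 1/2
P2 indiff ⇒ p·2+(1-p)·7 = p·8+(1-p)·5 ⇒ p(-6) = (1-p)(-2) ⇒ p = 1/4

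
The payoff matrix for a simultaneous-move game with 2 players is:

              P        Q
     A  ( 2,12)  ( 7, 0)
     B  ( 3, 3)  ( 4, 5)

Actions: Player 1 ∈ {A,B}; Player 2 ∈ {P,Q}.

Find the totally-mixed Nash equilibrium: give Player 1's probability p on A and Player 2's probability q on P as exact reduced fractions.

P1 indiff ⇒ q·2+(1-q)·7 = q·3+(1-q)·4 ⇒ q(-1) = (1-q)(-3) ⇒ q = 3/4
P2 indiff ⇒ p·12+(1-p)·3 = p·0+(1-p)·5 ⇒ p(12) = (1-p)(2) ⇒ p = 1/7

p=1/7, q=3/4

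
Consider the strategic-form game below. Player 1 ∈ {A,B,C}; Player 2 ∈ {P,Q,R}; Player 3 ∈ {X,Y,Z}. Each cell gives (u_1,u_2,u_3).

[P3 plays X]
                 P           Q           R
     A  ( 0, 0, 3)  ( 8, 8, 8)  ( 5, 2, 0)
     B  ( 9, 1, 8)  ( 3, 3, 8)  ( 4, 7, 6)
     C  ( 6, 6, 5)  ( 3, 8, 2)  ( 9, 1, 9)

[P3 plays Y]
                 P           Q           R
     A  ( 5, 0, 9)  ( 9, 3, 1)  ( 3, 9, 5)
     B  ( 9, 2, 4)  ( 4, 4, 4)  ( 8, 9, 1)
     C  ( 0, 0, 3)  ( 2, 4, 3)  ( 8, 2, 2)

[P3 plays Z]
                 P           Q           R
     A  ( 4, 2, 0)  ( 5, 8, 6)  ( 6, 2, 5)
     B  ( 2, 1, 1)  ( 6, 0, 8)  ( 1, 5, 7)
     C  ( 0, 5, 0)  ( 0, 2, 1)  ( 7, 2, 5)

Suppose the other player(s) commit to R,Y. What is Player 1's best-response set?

BR_1 = {B,C}

u_1(A vs R,Y) = 3
u_1(B vs R,Y) = 8
u_1(C vs R,Y) = 8
max payoff 8 at {B,C}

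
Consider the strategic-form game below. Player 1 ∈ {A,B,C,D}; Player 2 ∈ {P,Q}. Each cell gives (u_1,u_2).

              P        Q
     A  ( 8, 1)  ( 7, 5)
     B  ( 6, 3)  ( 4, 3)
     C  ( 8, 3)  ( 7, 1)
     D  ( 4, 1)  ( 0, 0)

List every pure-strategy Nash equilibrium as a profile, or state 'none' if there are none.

PSNE = {(A,Q), (C,P)}

(A,P): not NE [P2→Q gives 5>1]
(A,Q): NE
(B,P): not NE [P1→C gives 8>6]
(B,Q): not NE [P1→C gives 7>4]
(C,P): NE
(C,Q): not NE [P2→P gives 3>1]
(D,P): not NE [P1→C gives 8>4]
(D,Q): not NE [P1→C gives 7>0; P2→P gives 1>0]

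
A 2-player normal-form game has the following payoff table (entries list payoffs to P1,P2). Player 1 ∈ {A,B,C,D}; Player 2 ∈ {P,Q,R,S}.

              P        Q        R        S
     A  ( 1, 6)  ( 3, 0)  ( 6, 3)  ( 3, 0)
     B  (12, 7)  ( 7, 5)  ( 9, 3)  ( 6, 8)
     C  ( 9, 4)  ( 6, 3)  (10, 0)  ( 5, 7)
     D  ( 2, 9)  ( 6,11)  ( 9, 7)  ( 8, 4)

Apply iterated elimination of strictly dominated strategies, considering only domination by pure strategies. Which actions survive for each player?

P1 drop A (B beats it: P:12>1 Q:7>3 R:9>6 S:6>3)
P2 drop R (P beats it: B:7>3 C:4>0 D:9>7)
P1 drop C (B beats it: P:12>9 Q:7>6 S:6>5)
P1→{B,D} P2→{P,Q,S}

IESDS → P1:{B,D} P2:{P,Q,S}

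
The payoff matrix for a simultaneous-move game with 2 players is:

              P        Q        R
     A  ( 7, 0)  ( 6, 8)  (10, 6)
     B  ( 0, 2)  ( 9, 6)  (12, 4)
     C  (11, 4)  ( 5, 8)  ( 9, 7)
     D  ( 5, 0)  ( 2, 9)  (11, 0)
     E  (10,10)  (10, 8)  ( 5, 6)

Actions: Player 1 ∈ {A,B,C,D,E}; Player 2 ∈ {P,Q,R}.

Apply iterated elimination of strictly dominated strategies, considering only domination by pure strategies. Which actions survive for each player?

P2 drop R (Q beats it: A:8>6 B:6>4 C:8>7 D:9>0 E:8>6)
P1 drop A (E beats it: P:10>7 Q:10>6)
P1 drop B (E beats it: P:10>0 Q:10>9)
P1 drop D (C beats it: P:11>5 Q:5>2)
P1→{C,E} P2→{P,Q}

IESDS → P1:{C,E} P2:{P,Q}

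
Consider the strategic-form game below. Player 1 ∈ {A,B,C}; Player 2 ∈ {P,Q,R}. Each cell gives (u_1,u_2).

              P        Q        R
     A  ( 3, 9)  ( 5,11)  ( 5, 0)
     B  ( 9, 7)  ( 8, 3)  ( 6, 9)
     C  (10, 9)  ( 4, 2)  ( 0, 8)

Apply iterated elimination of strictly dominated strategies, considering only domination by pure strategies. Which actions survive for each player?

P1 drop A (B beats it: P:9>3 Q:8>5 R:6>5)
P2 drop Q (P beats it: B:7>3 C:9>2)
P1→{B,C} P2→{P,R}

Remaining: P1:{B,C} P2:{P,R}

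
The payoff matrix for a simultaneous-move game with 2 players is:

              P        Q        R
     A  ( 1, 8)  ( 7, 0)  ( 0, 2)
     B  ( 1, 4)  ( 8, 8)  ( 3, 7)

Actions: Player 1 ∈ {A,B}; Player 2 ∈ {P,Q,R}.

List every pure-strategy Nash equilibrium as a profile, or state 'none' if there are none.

(A,P): NE
(A,Q): not NE [P1→B gives 8>7; P2→P gives 8>0]
(A,R): not NE [P1→B gives 3>0; P2→P gives 8>2]
(B,P): not NE [P2→Q gives 8>4]
(B,Q): NE
(B,R): not NE [P2→Q gives 8>7]

NE set: (A,P), (B,Q)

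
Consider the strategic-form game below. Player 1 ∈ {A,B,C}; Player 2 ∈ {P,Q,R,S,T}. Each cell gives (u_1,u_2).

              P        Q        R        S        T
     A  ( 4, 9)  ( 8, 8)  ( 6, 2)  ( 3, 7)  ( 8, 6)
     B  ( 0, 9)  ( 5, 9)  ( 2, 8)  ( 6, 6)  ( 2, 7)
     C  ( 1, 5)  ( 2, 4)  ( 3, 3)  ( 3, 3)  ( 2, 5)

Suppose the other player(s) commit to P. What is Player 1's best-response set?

u_1(A vs P) = 4
u_1(B vs P) = 0
u_1(C vs P) = 1
max payoff 4 at {A}

argmax u_1 = {A}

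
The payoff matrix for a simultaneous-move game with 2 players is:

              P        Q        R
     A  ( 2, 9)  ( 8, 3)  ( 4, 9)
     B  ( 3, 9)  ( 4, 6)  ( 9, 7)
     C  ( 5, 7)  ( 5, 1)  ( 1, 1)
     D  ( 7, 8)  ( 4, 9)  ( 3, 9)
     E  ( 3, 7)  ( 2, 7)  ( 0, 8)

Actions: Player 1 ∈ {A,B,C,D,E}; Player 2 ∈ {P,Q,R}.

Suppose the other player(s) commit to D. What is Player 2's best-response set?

u_2(P vs D) = 8
u_2(Q vs D) = 9
u_2(R vs D) = 9
max payoff 9 at {Q,R}

P2 best: {Q,R}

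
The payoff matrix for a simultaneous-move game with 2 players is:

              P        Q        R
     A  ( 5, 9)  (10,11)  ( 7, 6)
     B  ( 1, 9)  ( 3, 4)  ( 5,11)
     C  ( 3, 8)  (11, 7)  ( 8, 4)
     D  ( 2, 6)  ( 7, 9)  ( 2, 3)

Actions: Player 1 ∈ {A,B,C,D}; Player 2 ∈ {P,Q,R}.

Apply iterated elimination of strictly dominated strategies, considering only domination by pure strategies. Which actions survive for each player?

P1 drop B (A beats it: P:5>1 Q:10>3 R:7>5)
P1 drop D (A beats it: P:5>2 Q:10>7 R:7>2)
P2 drop R (P beats it: A:9>6 C:8>4)
P1→{A,C} P2→{P,Q}

Survivors P1:{A,C} P2:{P,Q}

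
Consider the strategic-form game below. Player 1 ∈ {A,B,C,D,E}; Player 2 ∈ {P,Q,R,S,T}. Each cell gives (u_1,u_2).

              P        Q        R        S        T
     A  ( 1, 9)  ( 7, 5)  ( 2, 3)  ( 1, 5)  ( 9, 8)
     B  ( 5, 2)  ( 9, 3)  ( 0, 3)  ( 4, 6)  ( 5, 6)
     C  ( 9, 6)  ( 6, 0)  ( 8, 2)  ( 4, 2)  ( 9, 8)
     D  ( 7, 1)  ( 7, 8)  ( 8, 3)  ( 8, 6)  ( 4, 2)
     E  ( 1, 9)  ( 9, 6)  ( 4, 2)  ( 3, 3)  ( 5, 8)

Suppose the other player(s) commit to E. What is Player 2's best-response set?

BR_2 = {P}

u_2(P vs E) = 9
u_2(Q vs E) = 6
u_2(R vs E) = 2
u_2(S vs E) = 3
u_2(T vs E) = 8
max payoff 9 at {P}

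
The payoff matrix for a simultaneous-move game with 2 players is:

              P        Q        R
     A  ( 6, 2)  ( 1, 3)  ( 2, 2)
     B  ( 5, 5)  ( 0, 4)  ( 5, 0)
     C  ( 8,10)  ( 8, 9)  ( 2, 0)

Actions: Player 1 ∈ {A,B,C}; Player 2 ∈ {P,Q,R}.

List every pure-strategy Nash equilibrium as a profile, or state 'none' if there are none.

(A,P): not NE [P1→C gives 8>6; P2→Q gives 3>2]
(A,Q): not NE [P1→C gives 8>1]
(A,R): not NE [P1→B gives 5>2; P2→Q gives 3>2]
(B,P): not NE [P1→C gives 8>5]
(B,Q): not NE [P1→C gives 8>0; P2→P gives 5>4]
(B,R): not NE [P2→P gives 5>0]
(C,P): NE
(C,Q): not NE [P2→P gives 10>9]
(C,R): not NE [P1→B gives 5>2; P2→P gives 10>0]

NE set: (C,P)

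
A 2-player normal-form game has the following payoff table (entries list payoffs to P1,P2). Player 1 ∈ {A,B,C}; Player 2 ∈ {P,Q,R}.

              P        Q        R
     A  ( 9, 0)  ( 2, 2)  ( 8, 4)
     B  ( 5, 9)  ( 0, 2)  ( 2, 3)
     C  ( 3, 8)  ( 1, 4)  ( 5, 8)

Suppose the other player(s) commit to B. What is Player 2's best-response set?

u_2(P vs B) = 9
u_2(Q vs B) = 2
u_2(R vs B) = 3
max payoff 9 at {P}

P2 best: {P}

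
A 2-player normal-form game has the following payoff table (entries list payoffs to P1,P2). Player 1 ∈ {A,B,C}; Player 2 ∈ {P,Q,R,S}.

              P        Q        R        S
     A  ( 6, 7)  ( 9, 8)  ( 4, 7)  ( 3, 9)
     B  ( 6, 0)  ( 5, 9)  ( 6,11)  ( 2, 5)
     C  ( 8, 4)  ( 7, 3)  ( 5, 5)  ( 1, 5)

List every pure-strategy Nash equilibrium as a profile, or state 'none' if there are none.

Nash profiles: (A,S), (B,R)

(A,P): not NE [P1→C gives 8>6; P2→S gives 9>7]
(A,Q): not NE [P2→S gives 9>8]
(A,R): not NE [P1→B gives 6>4; P2→S gives 9>7]
(A,S): NE
(B,P): not NE [P1→C gives 8>6; P2→R gives 11>0]
(B,Q): not NE [P1→A gives 9>5; P2→R gives 11>9]
(B,R): NE
(B,S): not NE [P1→A gives 3>2; P2→R gives 11>5]
(C,P): not NE [P2→S gives 5>4]
(C,Q): not NE [P1→A gives 9>7; P2→S gives 5>3]
(C,R): not NE [P1→B gives 6>5]
(C,S): not NE [P1→A gives 3>1]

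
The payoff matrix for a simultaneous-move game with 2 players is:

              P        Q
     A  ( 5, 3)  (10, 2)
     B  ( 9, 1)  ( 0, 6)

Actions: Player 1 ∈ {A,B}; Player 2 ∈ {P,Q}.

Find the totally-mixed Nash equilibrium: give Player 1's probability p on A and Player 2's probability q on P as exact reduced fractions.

P1 mixes 5/6 on A; P2 mixes 5/7 on P

P1 indiff ⇒ q·5+(1-q)·10 = q·9+(1-q)·0 ⇒ q(-4) = (1-q)(-10) ⇒ q = 5/7
P2 indiff ⇒ p·3+(1-p)·1 = p·2+(1-p)·6 ⇒ p(1) = (1-p)(5) ⇒ p = 5/6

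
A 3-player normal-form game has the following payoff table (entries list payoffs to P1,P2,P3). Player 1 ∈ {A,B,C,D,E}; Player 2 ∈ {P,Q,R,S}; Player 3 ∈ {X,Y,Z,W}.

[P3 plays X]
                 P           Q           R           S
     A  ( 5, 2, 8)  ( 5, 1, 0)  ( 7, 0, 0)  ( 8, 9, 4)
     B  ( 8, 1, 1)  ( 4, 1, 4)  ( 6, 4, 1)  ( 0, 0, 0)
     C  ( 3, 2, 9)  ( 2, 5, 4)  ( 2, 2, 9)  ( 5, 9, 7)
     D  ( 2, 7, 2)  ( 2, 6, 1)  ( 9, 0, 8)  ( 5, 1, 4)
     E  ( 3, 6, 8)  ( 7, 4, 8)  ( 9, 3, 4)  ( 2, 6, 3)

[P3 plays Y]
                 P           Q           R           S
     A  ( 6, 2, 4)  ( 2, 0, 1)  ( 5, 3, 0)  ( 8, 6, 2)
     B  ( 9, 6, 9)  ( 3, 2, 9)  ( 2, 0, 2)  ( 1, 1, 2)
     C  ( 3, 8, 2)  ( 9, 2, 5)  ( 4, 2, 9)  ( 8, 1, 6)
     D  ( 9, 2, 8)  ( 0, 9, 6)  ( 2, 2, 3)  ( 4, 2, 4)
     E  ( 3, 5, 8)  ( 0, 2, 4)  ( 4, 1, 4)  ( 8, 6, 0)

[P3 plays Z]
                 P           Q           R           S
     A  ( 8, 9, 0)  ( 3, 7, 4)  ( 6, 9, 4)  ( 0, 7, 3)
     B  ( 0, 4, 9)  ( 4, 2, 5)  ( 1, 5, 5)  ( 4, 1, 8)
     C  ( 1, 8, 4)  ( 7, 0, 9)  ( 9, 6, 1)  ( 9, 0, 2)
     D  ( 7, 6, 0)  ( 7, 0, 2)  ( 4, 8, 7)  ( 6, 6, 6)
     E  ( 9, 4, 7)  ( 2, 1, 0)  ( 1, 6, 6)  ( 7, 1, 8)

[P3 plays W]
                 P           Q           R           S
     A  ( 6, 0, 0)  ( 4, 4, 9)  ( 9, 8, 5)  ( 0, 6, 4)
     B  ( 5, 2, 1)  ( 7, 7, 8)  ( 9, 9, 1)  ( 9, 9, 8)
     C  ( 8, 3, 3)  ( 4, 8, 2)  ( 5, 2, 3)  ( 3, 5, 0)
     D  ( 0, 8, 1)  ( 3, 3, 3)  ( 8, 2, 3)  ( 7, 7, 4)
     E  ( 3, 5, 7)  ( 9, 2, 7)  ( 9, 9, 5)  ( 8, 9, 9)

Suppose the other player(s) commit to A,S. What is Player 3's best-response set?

u_3(X vs A,S) = 4
u_3(Y vs A,S) = 2
u_3(Z vs A,S) = 3
u_3(W vs A,S) = 4
max payoff 4 at {X,W}

P3 best: {X,W}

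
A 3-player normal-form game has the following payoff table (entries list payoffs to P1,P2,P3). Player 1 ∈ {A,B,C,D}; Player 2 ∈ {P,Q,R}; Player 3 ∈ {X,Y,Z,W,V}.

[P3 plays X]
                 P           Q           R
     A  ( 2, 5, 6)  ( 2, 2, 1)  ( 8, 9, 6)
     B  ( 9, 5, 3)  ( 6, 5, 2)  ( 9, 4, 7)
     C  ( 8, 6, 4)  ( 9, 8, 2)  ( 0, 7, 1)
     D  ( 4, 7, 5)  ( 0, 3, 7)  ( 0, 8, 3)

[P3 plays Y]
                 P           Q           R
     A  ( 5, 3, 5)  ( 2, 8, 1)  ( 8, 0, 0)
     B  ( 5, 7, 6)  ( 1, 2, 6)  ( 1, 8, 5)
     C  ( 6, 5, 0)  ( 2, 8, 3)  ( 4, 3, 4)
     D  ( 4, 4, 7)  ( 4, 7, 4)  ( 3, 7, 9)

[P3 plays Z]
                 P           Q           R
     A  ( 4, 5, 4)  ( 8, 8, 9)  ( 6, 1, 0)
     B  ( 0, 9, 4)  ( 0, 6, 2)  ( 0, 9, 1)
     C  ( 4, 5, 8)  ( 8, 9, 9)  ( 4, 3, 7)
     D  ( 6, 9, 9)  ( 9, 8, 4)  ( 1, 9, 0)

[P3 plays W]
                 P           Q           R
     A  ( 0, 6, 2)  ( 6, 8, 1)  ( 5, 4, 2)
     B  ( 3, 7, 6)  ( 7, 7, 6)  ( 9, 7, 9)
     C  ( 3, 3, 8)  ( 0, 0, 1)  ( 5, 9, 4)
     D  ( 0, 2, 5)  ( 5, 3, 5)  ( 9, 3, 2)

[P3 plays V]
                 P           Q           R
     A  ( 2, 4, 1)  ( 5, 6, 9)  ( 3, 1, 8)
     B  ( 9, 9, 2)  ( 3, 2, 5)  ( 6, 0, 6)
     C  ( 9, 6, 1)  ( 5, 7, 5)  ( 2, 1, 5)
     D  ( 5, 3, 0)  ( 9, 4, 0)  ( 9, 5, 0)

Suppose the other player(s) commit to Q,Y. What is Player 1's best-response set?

P1 best: {D}

u_1(A vs Q,Y) = 2
u_1(B vs Q,Y) = 1
u_1(C vs Q,Y) = 2
u_1(D vs Q,Y) = 4
max payoff 4 at {D}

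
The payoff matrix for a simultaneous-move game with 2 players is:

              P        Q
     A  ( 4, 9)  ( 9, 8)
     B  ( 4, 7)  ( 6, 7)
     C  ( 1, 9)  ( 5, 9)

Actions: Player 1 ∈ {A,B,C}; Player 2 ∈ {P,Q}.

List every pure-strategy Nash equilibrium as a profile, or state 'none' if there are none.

NE set: (A,P), (B,P)

(A,P): NE
(A,Q): not NE [P2→P gives 9>8]
(B,P): NE
(B,Q): not NE [P1→A gives 9>6]
(C,P): not NE [P1→B gives 4>1]
(C,Q): not NE [P1→A gives 9>5]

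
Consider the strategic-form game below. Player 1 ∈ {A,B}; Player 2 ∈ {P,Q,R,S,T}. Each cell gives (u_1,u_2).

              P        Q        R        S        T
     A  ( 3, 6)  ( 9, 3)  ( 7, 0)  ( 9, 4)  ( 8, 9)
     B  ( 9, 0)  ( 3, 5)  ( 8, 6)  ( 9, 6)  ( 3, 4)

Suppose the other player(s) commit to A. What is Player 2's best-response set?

u_2(P vs A) = 6
u_2(Q vs A) = 3
u_2(R vs A) = 0
u_2(S vs A) = 4
u_2(T vs A) = 9
max payoff 9 at {T}

BR_2 = {T}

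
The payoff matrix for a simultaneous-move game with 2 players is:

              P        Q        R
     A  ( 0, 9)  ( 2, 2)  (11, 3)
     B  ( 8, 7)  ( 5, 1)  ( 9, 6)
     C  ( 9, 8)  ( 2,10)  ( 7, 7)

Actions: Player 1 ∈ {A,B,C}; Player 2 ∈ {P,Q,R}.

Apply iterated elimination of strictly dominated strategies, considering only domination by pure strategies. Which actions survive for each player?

IESDS → P1:{B,C} P2:{P,Q}

P2 drop R (P beats it: A:9>3 B:7>6 C:8>7)
P1 drop A (B beats it: P:8>0 Q:5>2)
P1→{B,C} P2→{P,Q}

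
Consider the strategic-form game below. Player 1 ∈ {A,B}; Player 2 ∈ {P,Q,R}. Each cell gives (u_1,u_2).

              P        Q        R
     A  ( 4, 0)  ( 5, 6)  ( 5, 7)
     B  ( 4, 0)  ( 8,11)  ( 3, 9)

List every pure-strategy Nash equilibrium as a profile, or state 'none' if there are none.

(A,P): not NE [P2→R gives 7>0]
(A,Q): not NE [P1→B gives 8>5; P2→R gives 7>6]
(A,R): NE
(B,P): not NE [P2→Q gives 11>0]
(B,Q): NE
(B,R): not NE [P1→A gives 5>3; P2→Q gives 11>9]

Nash profiles: (A,R), (B,Q)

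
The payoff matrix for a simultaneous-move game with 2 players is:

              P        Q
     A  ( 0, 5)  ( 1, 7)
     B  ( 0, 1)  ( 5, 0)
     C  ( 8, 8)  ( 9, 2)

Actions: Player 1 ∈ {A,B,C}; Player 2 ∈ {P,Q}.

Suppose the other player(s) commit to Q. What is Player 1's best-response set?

BR_1 = {C}

u_1(A vs Q) = 1
u_1(B vs Q) = 5
u_1(C vs Q) = 9
max payoff 9 at {C}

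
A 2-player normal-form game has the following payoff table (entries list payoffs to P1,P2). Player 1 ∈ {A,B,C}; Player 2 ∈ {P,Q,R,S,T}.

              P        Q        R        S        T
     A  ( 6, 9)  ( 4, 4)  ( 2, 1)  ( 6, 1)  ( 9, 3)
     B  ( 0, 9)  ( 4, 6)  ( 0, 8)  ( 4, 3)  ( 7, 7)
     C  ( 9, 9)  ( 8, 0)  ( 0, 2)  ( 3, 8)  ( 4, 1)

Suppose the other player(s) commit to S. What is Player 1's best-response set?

u_1(A vs S) = 6
u_1(B vs S) = 4
u_1(C vs S) = 3
max payoff 6 at {A}

P1 best: {A}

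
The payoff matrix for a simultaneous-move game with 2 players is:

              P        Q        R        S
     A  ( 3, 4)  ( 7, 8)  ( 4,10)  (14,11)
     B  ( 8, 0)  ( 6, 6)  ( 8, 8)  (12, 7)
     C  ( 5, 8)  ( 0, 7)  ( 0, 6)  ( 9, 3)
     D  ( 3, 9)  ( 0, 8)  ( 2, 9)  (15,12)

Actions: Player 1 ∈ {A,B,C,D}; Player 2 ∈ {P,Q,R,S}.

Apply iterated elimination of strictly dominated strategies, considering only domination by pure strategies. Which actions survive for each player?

P1 drop C (B beats it: P:8>5 Q:6>0 R:8>0 S:12>9)
P2 drop P (S beats it: A:11>4 B:7>0 D:12>9)
P2 drop Q (R beats it: A:10>8 B:8>6 D:9>8)
P1→{A,B,D} P2→{R,S}

Remaining: P1:{A,B,D} P2:{R,S}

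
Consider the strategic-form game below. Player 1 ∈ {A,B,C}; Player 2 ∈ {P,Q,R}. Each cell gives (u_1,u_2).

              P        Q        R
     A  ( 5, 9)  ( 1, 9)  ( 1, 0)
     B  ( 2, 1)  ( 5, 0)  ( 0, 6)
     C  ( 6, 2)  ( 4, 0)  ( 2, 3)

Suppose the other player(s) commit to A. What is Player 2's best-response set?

P2 best: {P,Q}

u_2(P vs A) = 9
u_2(Q vs A) = 9
u_2(R vs A) = 0
max payoff 9 at {P,Q}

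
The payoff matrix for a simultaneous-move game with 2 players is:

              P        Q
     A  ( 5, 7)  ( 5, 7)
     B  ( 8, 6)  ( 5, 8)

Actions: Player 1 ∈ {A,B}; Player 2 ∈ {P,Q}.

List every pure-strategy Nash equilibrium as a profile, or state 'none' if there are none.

(A,P): not NE [P1→B gives 8>5]
(A,Q): NE
(B,P): not NE [P2→Q gives 8>6]
(B,Q): NE

PSNE = {(A,Q), (B,Q)}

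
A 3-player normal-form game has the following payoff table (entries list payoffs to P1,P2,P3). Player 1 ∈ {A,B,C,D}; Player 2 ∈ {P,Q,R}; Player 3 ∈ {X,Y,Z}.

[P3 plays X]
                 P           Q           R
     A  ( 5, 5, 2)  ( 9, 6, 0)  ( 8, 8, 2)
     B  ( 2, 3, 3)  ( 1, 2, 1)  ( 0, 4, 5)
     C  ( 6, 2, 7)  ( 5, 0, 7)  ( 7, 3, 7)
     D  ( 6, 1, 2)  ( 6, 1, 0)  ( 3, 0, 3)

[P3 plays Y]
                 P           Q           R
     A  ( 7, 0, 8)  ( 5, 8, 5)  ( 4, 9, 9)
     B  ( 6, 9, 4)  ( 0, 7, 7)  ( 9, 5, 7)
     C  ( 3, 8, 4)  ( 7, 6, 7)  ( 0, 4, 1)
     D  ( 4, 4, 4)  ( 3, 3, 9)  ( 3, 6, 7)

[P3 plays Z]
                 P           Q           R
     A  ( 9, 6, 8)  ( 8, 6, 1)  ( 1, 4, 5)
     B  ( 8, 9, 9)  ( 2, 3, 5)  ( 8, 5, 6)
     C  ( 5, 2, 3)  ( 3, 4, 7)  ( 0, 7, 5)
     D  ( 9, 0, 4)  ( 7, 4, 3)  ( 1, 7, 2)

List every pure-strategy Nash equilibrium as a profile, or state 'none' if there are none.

(A,P,X): not NE [P1→D gives 6>5; P2→R gives 8>5; P3→Z gives 8>2]
(A,P,Y): not NE [P2→R gives 9>0]
(A,P,Z): NE
(A,Q,X): not NE [P2→R gives 8>6; P3→Y gives 5>0]
(A,Q,Y): not NE [P1→C gives 7>5; P2→R gives 9>8]
(A,Q,Z): not NE [P3→Y gives 5>1]
(A,R,X): not NE [P3→Y gives 9>2]
(A,R,Y): not NE [P1→B gives 9>4]
(A,R,Z): not NE [P1→B gives 8>1; P2→Q gives 6>4; P3→Y gives 9>5]
(B,P,X): not NE [P1→D gives 6>2; P2→R gives 4>3; P3→Z gives 9>3]
(B,P,Y): not NE [P1→A gives 7>6; P3→Z gives 9>4]
(B,P,Z): not NE [P1→D gives 9>8]
(B,Q,X): not NE [P1→A gives 9>1; P2→R gives 4>2; P3→Y gives 7>1]
(B,Q,Y): not NE [P1→C gives 7>0; P2→P gives 9>7]
(B,Q,Z): not NE [P1→A gives 8>2; P2→P gives 9>3; P3→Y gives 7>5]
(B,R,X): not NE [P1→A gives 8>0; P3→Y gives 7>5]
(B,R,Y): not NE [P2→P gives 9>5]
(B,R,Z): not NE [P2→P gives 9>5; P3→Y gives 7>6]
(C,P,X): not NE [P2→R gives 3>2]
(C,P,Y): not NE [P1→A gives 7>3; P3→X gives 7>4]
(C,P,Z): not NE [P1→D gives 9>5; P2→R gives 7>2; P3→X gives 7>3]
(C,Q,X): not NE [P1→A gives 9>5; P2→R gives 3>0]
(C,Q,Y): not NE [P2→P gives 8>6]
(C,Q,Z): not NE [P1→A gives 8>3; P2→R gives 7>4]
(C,R,X): not NE [P1→A gives 8>7]
(C,R,Y): not NE [P1→B gives 9>0; P2→P gives 8>4; P3→X gives 7>1]
(C,R,Z): not NE [P1→B gives 8>0; P3→X gives 7>5]
(D,P,X): not NE [P3→Z gives 4>2]
(D,P,Y): not NE [P1→A gives 7>4; P2→R gives 6>4]
(D,P,Z): not NE [P2→R gives 7>0]
(D,Q,X): not NE [P1→A gives 9>6; P3→Y gives 9>0]
(D,Q,Y): not NE [P1→C gives 7>3; P2→R gives 6>3]
(D,Q,Z): not NE [P1→A gives 8>7; P2→R gives 7>4; P3→Y gives 9>3]
(D,R,X): not NE [P1→A gives 8>3; P2→Q gives 1>0; P3→Y gives 7>3]
(D,R,Y): not NE [P1→B gives 9>3]
(D,R,Z): not NE [P1→B gives 8>1; P3→Y gives 7>2]

NE set: (A,P,Z)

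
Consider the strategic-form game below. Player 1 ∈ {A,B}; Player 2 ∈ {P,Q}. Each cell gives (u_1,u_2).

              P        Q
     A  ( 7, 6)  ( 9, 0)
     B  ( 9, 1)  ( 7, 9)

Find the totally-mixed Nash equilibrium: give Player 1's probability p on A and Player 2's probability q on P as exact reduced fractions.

P1 indiff ⇒ q·7+(1-q)·9 = q·9+(1-q)·7 ⇒ q(-2) = (1-q)(-2) ⇒ q = 1/2
P2 indiff ⇒ p·6+(1-p)·1 = p·0+(1-p)·9 ⇒ p(6) = (1-p)(8) ⇒ p = 4/7

(p,q) = (4/7, 1/2)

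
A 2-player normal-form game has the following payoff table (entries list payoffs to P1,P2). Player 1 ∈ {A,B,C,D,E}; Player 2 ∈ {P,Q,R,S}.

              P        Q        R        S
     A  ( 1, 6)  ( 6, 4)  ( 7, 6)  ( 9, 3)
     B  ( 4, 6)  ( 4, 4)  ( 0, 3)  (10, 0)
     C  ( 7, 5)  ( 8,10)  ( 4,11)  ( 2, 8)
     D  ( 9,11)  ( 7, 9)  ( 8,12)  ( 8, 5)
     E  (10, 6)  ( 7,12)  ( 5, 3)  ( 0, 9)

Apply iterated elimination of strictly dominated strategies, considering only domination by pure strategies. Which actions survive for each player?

P2 drop S (Q beats it: A:4>3 B:4>0 C:10>8 D:9>5 E:12>9)
P1 drop A (D beats it: P:9>1 Q:7>6 R:8>7)
P1 drop B (C beats it: P:7>4 Q:8>4 R:4>0)
P1→{C,D,E} P2→{P,Q,R}

Remaining: P1:{C,D,E} P2:{P,Q,R}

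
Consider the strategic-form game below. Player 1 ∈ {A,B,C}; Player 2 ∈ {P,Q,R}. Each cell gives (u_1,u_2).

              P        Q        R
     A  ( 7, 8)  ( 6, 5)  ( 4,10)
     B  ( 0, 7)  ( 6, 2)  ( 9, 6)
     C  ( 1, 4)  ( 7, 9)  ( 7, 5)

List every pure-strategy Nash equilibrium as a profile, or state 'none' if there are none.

NE set: (C,Q)

(A,P): not NE [P2→R gives 10>8]
(A,Q): not NE [P1→C gives 7>6; P2→R gives 10>5]
(A,R): not NE [P1→B gives 9>4]
(B,P): not NE [P1→A gives 7>0]
(B,Q): not NE [P1→C gives 7>6; P2→P gives 7>2]
(B,R): not NE [P2→P gives 7>6]
(C,P): not NE [P1→A gives 7>1; P2→Q gives 9>4]
(C,Q): NE
(C,R): not NE [P1→B gives 9>7; P2→Q gives 9>5]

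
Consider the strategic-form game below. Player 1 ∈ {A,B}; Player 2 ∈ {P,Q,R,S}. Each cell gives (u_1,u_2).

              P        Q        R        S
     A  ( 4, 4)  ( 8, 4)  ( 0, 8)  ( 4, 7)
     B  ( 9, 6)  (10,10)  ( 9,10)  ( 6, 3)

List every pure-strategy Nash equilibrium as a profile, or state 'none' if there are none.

(A,P): not NE [P1→B gives 9>4; P2→R gives 8>4]
(A,Q): not NE [P1→B gives 10>8; P2→R gives 8>4]
(A,R): not NE [P1→B gives 9>0]
(A,S): not NE [P1→B gives 6>4; P2→R gives 8>7]
(B,P): not NE [P2→R gives 10>6]
(B,Q): NE
(B,R): NE
(B,S): not NE [P2→R gives 10>3]

PSNE = {(B,Q), (B,R)}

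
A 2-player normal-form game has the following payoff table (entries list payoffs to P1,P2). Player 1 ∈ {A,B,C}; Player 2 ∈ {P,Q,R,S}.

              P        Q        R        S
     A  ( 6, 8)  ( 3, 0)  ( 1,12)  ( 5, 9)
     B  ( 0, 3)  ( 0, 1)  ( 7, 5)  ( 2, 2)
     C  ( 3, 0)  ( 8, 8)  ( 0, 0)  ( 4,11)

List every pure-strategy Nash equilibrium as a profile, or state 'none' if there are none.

(A,P): not NE [P2→R gives 12>8]
(A,Q): not NE [P1→C gives 8>3; P2→R gives 12>0]
(A,R): not NE [P1→B gives 7>1]
(A,S): not NE [P2→R gives 12>9]
(B,P): not NE [P1→A gives 6>0; P2→R gives 5>3]
(B,Q): not NE [P1→C gives 8>0; P2→R gives 5>1]
(B,R): NE
(B,S): not NE [P1→A gives 5>2; P2→R gives 5>2]
(C,P): not NE [P1→A gives 6>3; P2→S gives 11>0]
(C,Q): not NE [P2→S gives 11>8]
(C,R): not NE [P1→B gives 7>0; P2→S gives 11>0]
(C,S): not NE [P1→A gives 5>4]

Nash profiles: (B,R)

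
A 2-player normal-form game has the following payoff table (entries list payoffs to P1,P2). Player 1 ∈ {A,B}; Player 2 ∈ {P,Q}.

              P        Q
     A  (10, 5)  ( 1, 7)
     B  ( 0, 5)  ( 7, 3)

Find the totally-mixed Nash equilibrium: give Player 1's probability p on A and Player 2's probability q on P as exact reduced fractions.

P1 indiff ⇒ q·10+(1-q)·1 = q·0+(1-q)·7 ⇒ q(10) = (1-q)(6) ⇒ q = 3/8
P2 indiff ⇒ p·5+(1-p)·5 = p·7+(1-p)·3 ⇒ p(-2) = (1-p)(-2) ⇒ p = 1/2

p=1/2, q=3/8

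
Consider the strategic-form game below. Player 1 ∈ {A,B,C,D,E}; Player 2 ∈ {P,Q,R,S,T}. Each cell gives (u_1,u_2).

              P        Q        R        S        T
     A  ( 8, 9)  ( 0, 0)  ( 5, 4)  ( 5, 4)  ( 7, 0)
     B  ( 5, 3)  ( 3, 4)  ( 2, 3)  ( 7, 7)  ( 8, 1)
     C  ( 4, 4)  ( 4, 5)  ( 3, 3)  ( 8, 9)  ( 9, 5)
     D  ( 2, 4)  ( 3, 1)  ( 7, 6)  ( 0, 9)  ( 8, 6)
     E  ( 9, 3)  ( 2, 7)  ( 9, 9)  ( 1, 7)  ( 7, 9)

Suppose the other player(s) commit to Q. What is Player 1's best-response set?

P1 best: {C}

u_1(A vs Q) = 0
u_1(B vs Q) = 3
u_1(C vs Q) = 4
u_1(D vs Q) = 3
u_1(E vs Q) = 2
max payoff 4 at {C}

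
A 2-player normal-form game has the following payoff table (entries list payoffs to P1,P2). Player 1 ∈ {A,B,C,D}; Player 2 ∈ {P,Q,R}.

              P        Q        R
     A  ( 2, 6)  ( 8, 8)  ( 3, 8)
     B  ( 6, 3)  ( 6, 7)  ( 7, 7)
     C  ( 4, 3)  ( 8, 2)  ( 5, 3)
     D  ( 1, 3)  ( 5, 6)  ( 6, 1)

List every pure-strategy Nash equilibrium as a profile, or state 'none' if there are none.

NE set: (A,Q), (B,R)

(A,P): not NE [P1→B gives 6>2; P2→R gives 8>6]
(A,Q): NE
(A,R): not NE [P1→B gives 7>3]
(B,P): not NE [P2→R gives 7>3]
(B,Q): not NE [P1→C gives 8>6]
(B,R): NE
(C,P): not NE [P1→B gives 6>4]
(C,Q): not NE [P2→R gives 3>2]
(C,R): not NE [P1→B gives 7>5]
(D,P): not NE [P1→B gives 6>1; P2→Q gives 6>3]
(D,Q): not NE [P1→C gives 8>5]
(D,R): not NE [P1→B gives 7>6; P2→Q gives 6>1]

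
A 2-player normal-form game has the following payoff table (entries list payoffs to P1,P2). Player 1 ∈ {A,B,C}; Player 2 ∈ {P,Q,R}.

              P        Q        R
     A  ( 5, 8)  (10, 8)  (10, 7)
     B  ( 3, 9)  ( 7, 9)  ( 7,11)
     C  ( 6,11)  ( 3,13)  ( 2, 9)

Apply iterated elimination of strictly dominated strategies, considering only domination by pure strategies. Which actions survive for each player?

Survivors P1:{A,C} P2:{P,Q}

P1 drop B (A beats it: P:5>3 Q:10>7 R:10>7)
P2 drop R (P beats it: A:8>7 C:11>9)
P1→{A,C} P2→{P,Q}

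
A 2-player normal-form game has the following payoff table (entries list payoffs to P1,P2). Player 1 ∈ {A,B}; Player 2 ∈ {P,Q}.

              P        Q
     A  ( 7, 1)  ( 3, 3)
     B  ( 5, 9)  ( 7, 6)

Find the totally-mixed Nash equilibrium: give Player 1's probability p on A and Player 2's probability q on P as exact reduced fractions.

P1 mixes 3/5 on A; P2 mixes 2/3 on P

P1 indiff ⇒ q·7+(1-q)·3 = q·5+(1-q)·7 ⇒ q(2) = (1-q)(4) ⇒ q = 2/3
P2 indiff ⇒ p·1+(1-p)·9 = p·3+(1-p)·6 ⇒ p(-2) = (1-p)(-3) ⇒ p = 3/5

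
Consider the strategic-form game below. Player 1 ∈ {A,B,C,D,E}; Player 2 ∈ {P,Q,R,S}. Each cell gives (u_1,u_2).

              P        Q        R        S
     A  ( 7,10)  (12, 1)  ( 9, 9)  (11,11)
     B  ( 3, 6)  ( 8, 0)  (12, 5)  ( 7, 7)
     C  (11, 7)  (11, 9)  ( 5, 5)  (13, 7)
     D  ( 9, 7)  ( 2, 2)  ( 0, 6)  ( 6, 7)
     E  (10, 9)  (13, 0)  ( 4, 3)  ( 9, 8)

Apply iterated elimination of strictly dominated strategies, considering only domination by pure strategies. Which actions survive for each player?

P1 drop D (C beats it: P:11>9 Q:11>2 R:5>0 S:13>6)
P2 drop R (P beats it: A:10>9 B:6>5 C:7>5 E:9>3)
P1 drop B (A beats it: P:7>3 Q:12>8 S:11>7)
P1→{A,C,E} P2→{P,Q,S}

IESDS → P1:{A,C,E} P2:{P,Q,S}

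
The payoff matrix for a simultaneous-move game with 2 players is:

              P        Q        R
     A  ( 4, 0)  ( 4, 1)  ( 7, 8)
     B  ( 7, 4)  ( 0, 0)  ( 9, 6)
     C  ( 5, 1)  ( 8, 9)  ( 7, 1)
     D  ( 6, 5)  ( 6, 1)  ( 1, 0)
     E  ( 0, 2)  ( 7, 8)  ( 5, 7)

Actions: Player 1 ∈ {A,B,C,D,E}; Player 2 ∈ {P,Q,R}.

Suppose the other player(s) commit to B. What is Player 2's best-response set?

u_2(P vs B) = 4
u_2(Q vs B) = 0
u_2(R vs B) = 6
max payoff 6 at {R}

BR_2 = {R}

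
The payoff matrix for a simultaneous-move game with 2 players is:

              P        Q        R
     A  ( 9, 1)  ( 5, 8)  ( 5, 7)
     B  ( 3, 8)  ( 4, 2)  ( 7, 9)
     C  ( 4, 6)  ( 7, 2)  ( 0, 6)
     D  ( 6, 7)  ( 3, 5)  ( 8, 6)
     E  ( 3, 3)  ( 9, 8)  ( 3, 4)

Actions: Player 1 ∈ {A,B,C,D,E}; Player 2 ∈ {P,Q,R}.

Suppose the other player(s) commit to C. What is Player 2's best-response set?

u_2(P vs C) = 6
u_2(Q vs C) = 2
u_2(R vs C) = 6
max payoff 6 at {P,R}

BR_2 = {P,R}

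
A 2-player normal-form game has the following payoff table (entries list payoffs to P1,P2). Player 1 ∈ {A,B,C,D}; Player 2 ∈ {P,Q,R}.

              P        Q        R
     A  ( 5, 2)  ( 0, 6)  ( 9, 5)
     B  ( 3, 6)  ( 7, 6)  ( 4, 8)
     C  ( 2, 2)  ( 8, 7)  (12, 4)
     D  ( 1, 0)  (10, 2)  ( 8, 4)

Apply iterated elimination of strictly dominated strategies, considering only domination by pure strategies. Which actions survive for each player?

Remaining: P1:{C,D} P2:{Q,R}

P2 drop P (R beats it: A:5>2 B:8>6 C:4>2 D:4>0)
P1 drop A (C beats it: Q:8>0 R:12>9)
P1 drop B (C beats it: Q:8>7 R:12>4)
P1→{C,D} P2→{Q,R}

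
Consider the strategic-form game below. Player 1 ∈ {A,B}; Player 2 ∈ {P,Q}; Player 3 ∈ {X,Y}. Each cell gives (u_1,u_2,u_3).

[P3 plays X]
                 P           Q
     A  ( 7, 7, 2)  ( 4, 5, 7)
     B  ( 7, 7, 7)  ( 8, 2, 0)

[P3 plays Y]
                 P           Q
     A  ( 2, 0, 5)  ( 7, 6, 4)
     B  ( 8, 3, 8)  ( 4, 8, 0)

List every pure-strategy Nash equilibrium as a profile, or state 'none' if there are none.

Equilibria: none

(A,P,X): not NE [P3→Y gives 5>2]
(A,P,Y): not NE [P1→B gives 8>2; P2→Q gives 6>0]
(A,Q,X): not NE [P1→B gives 8>4; P2→P gives 7>5]
(A,Q,Y): not NE [P3→X gives 7>4]
(B,P,X): not NE [P3→Y gives 8>7]
(B,P,Y): not NE [P2→Q gives 8>3]
(B,Q,X): not NE [P2→P gives 7>2]
(B,Q,Y): not NE [P1→A gives 7>4]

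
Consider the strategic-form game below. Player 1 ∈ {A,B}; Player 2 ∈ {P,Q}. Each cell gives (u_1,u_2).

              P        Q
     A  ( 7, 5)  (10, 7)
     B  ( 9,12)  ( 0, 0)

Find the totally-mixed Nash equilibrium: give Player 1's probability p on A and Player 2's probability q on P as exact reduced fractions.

(p,q) = (6/7, 5/6)

P1 indiff ⇒ q·7+(1-q)·10 = q·9+(1-q)·0 ⇒ q(-2) = (1-q)(-10) ⇒ q = 5/6
P2 indiff ⇒ p·5+(1-p)·12 = p·7+(1-p)·0 ⇒ p(-2) = (1-p)(-12) ⇒ p = 6/7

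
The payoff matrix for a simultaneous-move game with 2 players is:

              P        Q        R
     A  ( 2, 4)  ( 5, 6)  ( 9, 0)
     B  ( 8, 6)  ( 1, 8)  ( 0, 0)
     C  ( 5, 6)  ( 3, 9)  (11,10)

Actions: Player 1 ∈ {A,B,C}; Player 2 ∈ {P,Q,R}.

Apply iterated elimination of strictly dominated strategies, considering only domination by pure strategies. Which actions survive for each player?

IESDS → P1:{A,C} P2:{Q,R}

P2 drop P (Q beats it: A:6>4 B:8>6 C:9>6)
P1 drop B (A beats it: Q:5>1 R:9>0)
P1→{A,C} P2→{Q,R}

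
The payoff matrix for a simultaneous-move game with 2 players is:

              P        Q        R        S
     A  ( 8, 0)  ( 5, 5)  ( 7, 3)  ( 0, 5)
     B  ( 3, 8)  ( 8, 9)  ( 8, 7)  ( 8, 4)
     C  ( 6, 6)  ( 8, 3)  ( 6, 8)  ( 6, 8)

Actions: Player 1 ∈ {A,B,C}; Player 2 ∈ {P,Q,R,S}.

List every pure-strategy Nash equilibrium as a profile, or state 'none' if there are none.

NE set: (B,Q)

(A,P): not NE [P2→S gives 5>0]
(A,Q): not NE [P1→C gives 8>5]
(A,R): not NE [P1→B gives 8>7; P2→S gives 5>3]
(A,S): not NE [P1→B gives 8>0]
(B,P): not NE [P1→A gives 8>3; P2→Q gives 9>8]
(B,Q): NE
(B,R): not NE [P2→Q gives 9>7]
(B,S): not NE [P2→Q gives 9>4]
(C,P): not NE [P1→A gives 8>6; P2→S gives 8>6]
(C,Q): not NE [P2→S gives 8>3]
(C,R): not NE [P1→B gives 8>6]
(C,S): not NE [P1→B gives 8>6]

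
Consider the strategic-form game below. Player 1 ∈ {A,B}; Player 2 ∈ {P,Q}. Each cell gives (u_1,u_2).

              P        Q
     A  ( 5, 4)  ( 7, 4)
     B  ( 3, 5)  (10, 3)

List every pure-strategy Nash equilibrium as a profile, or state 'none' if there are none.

PSNE = {(A,P)}

(A,P): NE
(A,Q): not NE [P1→B gives 10>7]
(B,P): not NE [P1→A gives 5>3]
(B,Q): not NE [P2→P gives 5>3]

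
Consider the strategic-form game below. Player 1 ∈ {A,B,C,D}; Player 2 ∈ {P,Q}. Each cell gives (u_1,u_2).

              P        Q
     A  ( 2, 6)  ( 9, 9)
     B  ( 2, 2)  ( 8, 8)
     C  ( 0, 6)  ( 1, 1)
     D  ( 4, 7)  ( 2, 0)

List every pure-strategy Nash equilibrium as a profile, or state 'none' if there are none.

NE set: (A,Q), (D,P)

(A,P): not NE [P1→D gives 4>2; P2→Q gives 9>6]
(A,Q): NE
(B,P): not NE [P1→D gives 4>2; P2→Q gives 8>2]
(B,Q): not NE [P1→A gives 9>8]
(C,P): not NE [P1→D gives 4>0]
(C,Q): not NE [P1→A gives 9>1; P2→P gives 6>1]
(D,P): NE
(D,Q): not NE [P1→A gives 9>2; P2→P gives 7>0]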